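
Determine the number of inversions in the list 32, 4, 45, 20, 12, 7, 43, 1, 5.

For each element, count later entries that are smaller:
32: 6
4: 1
45: 6
20: 4
12: 3
7: 2
43: 2
1: 0
5: 0
Sum: 6 + 1 + 6 + 4 + 3 + 2 + 2 + 0 + 0 = 24

24 inversions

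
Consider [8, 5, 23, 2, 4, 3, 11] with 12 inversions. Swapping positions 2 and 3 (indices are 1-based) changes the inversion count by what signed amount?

Positions 2 and 3 hold 5 and 23; after swapping, the array is [8, 23, 5, 2, 4, 3, 11].
Sweep left to right; for each value list the smaller values that follow it:
8 → 5, 2, 4, 3 → 4
23 → 5, 2, 4, 3, 11 → 5
5 → 2, 4, 3 → 3
2 → none → 0
4 → 3 → 1
3 → none → 0
11 → none → 0
Sum: 4 + 5 + 3 + 0 + 1 + 0 + 0 = 13
Change: 13 − 12 = +1

+1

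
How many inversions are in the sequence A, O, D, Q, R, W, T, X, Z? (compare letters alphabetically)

Count, for each position, how many later elements it exceeds:
A → none → 0
O → D → 1
D → none → 0
Q → none → 0
R → none → 0
W → T → 1
T → none → 0
X → none → 0
Z → none → 0
Sum: 0 + 1 + 0 + 0 + 0 + 1 + 0 + 0 + 0 = 2

2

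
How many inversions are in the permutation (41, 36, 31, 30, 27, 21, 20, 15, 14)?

Sweep left to right; for each value list the smaller values that follow it:
41: 8
36: 7
31: 6
30: 5
27: 4
21: 3
20: 2
15: 1
14: 0
Sum: 8 + 7 + 6 + 5 + 4 + 3 + 2 + 1 + 0 = 36

There are 36 inversions.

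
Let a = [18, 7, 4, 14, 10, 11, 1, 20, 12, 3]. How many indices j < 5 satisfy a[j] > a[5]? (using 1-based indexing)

2 such elements

The element at index 5 is 10.
Elements before it: 18, 7, 4, 14
Those larger than 10: 18, 14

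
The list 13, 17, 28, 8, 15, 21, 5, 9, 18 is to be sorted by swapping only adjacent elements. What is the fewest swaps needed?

19

The minimum number of adjacent swaps to sort an array equals its inversion count, since every such swap removes exactly one inversion.
Count inversions — for each element, later elements that are smaller:
13: 8, 5, 9 → 3
17: 8, 15, 5, 9 → 4
28: 8, 15, 21, 5, 9, 18 → 6
8: 5 → 1
15: 5, 9 → 2
21: 5, 9, 18 → 3
5: none → 0
9: none → 0
18: none → 0
Total inversions: 3 + 4 + 6 + 1 + 2 + 3 + 0 + 0 + 0 = 19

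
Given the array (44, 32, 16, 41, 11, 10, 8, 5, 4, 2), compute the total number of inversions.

43

Sweep left to right; for each value list the smaller values that follow it:
44 → 32, 16, 41, 11, 10, 8, 5, 4, 2 → 9
32 → 16, 11, 10, 8, 5, 4, 2 → 7
16 → 11, 10, 8, 5, 4, 2 → 6
41 → 11, 10, 8, 5, 4, 2 → 6
11 → 10, 8, 5, 4, 2 → 5
10 → 8, 5, 4, 2 → 4
8 → 5, 4, 2 → 3
5 → 4, 2 → 2
4 → 2 → 1
2 → none → 0
Sum: 9 + 7 + 6 + 6 + 5 + 4 + 3 + 2 + 1 + 0 = 43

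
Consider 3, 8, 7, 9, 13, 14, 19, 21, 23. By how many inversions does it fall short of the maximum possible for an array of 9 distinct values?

35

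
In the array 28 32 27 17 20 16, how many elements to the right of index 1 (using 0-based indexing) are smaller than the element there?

4 such elements

The element at index 1 is 32.
Elements after it: 27, 17, 20, 16
Those smaller than 32: 27, 17, 20, 16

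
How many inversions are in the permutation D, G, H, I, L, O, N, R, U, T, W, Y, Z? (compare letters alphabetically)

2

Count, for each position, how many later elements it exceeds:
D → none → 0
G → none → 0
H → none → 0
I → none → 0
L → none → 0
O → N → 1
N → none → 0
R → none → 0
U → T → 1
T → none → 0
W → none → 0
Y → none → 0
Z → none → 0
Sum: 0 + 0 + 0 + 0 + 0 + 1 + 0 + 0 + 1 + 0 + 0 + 0 + 0 = 2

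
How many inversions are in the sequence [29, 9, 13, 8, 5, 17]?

10

Element-by-element contributions:
29 → 9, 13, 8, 5, 17 → 5
9 → 8, 5 → 2
13 → 8, 5 → 2
8 → 5 → 1
5 → none → 0
17 → none → 0
Sum: 5 + 2 + 2 + 1 + 0 + 0 = 10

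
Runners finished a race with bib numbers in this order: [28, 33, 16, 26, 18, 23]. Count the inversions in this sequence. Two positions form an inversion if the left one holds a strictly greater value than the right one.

There are 10 out-of-order pairs.

Count, for each position, how many later elements it exceeds:
28 → 16, 26, 18, 23 → 4
33 → 16, 26, 18, 23 → 4
16 → none → 0
26 → 18, 23 → 2
18 → none → 0
23 → none → 0
Sum: 4 + 4 + 0 + 2 + 0 + 0 = 10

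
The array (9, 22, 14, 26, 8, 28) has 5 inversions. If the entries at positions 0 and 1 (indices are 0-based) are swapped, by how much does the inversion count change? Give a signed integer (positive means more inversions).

+1

Positions 0 and 1 hold 9 and 22; after swapping, the array is [22, 9, 14, 26, 8, 28].
Count, for each position, how many later elements it exceeds:
22: 3
9: 1
14: 1
26: 1
8: 0
28: 0
Sum: 3 + 1 + 1 + 1 + 0 + 0 = 6
Change: 6 − 5 = +1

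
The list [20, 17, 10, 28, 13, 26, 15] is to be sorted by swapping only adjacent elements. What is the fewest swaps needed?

Minimum adjacent swaps = number of inversions (each swap of adjacent out-of-order elements removes one inversion and no swap can remove more).
Count inversions — for each element, later elements that are smaller:
20: 17, 10, 13, 15 → 4
17: 10, 13, 15 → 3
10: none → 0
28: 13, 26, 15 → 3
13: none → 0
26: 15 → 1
15: none → 0
Total inversions: 4 + 3 + 0 + 3 + 0 + 1 + 0 = 11

11 swaps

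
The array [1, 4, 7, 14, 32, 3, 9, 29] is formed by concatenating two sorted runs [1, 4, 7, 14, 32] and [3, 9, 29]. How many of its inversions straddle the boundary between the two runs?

Count, for every r in R, how many entries of L exceed r:
r = 3: 4, 7, 14, 32 → 4
r = 9: 14, 32 → 2
r = 29: 32 → 1
Cross-inversions: 4 + 2 + 1 = 7

Cross-inversions: 7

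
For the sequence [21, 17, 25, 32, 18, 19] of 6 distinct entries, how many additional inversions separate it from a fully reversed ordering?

8

Maximum inversions for 6 distinct elements is C(6, 2) = 6·5/2 = 15.
Current inversions — for each element, count later smaller elements:
21: 3
17: 0
25: 2
32: 2
18: 0
19: 0
Current total: 3 + 0 + 2 + 2 + 0 + 0 = 7
Shortfall: 15 − 7 = 8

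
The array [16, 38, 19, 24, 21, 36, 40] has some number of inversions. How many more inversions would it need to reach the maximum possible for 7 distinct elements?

16

Maximum inversions for 7 distinct elements is C(7, 2) = 7·6/2 = 21.
Current inversions — for each element, count later smaller elements:
16: 0
38: 4
19: 0
24: 1
21: 0
36: 0
40: 0
Current total: 0 + 4 + 0 + 1 + 0 + 0 + 0 = 5
Shortfall: 21 − 5 = 16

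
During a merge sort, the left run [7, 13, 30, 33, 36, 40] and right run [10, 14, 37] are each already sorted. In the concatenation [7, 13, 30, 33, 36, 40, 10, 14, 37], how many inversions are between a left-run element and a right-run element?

For each element r of the right run, count left-run elements greater than r:
r = 10: 13, 30, 33, 36, 40 → 5
r = 14: 30, 33, 36, 40 → 4
r = 37: 40 → 1
Cross-inversions: 5 + 4 + 1 = 10

10 split inversions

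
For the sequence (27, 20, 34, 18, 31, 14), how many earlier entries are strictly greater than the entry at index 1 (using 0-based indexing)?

The element at index 1 is 20.
Elements before it: 27
Those larger than 20: 27

1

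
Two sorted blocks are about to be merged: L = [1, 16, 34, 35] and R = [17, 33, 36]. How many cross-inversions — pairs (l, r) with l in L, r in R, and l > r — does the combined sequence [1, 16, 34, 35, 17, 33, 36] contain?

4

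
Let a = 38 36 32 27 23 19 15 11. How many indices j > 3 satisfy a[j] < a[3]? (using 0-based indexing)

The element at index 3 is 27.
Elements after it: 23, 19, 15, 11
Those smaller than 27: 23, 19, 15, 11

4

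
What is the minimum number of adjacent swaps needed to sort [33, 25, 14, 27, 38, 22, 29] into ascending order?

10 adjacent swaps

The minimum number of adjacent swaps to sort an array equals its inversion count, since every such swap removes exactly one inversion.
Count inversions — for each element, later elements that are smaller:
33: 25, 14, 27, 22, 29 → 5
25: 14, 22 → 2
14: none → 0
27: 22 → 1
38: 22, 29 → 2
22: none → 0
29: none → 0
Total inversions: 5 + 2 + 0 + 1 + 2 + 0 + 0 = 10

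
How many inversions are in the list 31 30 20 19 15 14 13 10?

Count, for each position, how many later elements it exceeds:
31 → 30, 20, 19, 15, 14, 13, 10 → 7
30 → 20, 19, 15, 14, 13, 10 → 6
20 → 19, 15, 14, 13, 10 → 5
19 → 15, 14, 13, 10 → 4
15 → 14, 13, 10 → 3
14 → 13, 10 → 2
13 → 10 → 1
10 → none → 0
Sum: 7 + 6 + 5 + 4 + 3 + 2 + 1 + 0 = 28

28 inversions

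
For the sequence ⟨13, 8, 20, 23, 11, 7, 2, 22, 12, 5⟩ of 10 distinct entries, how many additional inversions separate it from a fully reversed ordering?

Maximum inversions for 10 distinct elements is C(10, 2) = 10·9/2 = 45.
Current inversions — for each element, count later smaller elements:
13: 6
8: 3
20: 5
23: 6
11: 3
7: 2
2: 0
22: 2
12: 1
5: 0
Current total: 6 + 3 + 5 + 6 + 3 + 2 + 0 + 2 + 1 + 0 = 28
Shortfall: 45 − 28 = 17

17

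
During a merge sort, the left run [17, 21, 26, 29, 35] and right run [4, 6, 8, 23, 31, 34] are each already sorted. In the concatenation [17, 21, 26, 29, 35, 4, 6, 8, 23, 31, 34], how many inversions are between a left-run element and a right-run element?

20

Take each right-half value and tally the left-half values above it:
r = 4: 17, 21, 26, 29, 35 → 5
r = 6: 17, 21, 26, 29, 35 → 5
r = 8: 17, 21, 26, 29, 35 → 5
r = 23: 26, 29, 35 → 3
r = 31: 35 → 1
r = 34: 35 → 1
Cross-inversions: 5 + 5 + 5 + 3 + 1 + 1 = 20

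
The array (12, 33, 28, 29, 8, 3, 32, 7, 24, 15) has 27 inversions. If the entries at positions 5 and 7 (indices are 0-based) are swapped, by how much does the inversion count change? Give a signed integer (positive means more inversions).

+1

Positions 5 and 7 hold 3 and 7; after swapping, the array is [12, 33, 28, 29, 8, 7, 32, 3, 24, 15].
For each element, count later entries that are smaller:
12 → 8, 7, 3 → 3
33 → 28, 29, 8, 7, 32, 3, 24, 15 → 8
28 → 8, 7, 3, 24, 15 → 5
29 → 8, 7, 3, 24, 15 → 5
8 → 7, 3 → 2
7 → 3 → 1
32 → 3, 24, 15 → 3
3 → none → 0
24 → 15 → 1
15 → none → 0
Sum: 3 + 8 + 5 + 5 + 2 + 1 + 3 + 0 + 1 + 0 = 28
Change: 28 − 27 = +1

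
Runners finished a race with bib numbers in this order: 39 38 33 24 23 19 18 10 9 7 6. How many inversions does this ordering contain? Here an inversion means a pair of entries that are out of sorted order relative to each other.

55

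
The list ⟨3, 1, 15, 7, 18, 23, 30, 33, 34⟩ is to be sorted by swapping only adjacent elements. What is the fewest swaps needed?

Each adjacent swap fixes exactly one inversion, so the minimum swap count equals the number of inversions.
Count inversions — for each element, later elements that are smaller:
3: 1 → 1
1: none → 0
15: 7 → 1
7: none → 0
18: none → 0
23: none → 0
30: none → 0
33: none → 0
34: none → 0
Total inversions: 1 + 0 + 1 + 0 + 0 + 0 + 0 + 0 + 0 = 2

2 adjacent swaps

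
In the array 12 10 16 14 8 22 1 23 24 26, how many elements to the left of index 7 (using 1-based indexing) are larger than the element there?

The element at index 7 is 1.
Elements before it: 12, 10, 16, 14, 8, 22
Those larger than 1: 12, 10, 16, 14, 8, 22

6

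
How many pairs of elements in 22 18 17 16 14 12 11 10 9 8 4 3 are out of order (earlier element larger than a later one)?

66 inversions

Element-by-element contributions:
22 → 18, 17, 16, 14, 12, 11, 10, 9, 8, 4, 3 → 11
18 → 17, 16, 14, 12, 11, 10, 9, 8, 4, 3 → 10
17 → 16, 14, 12, 11, 10, 9, 8, 4, 3 → 9
16 → 14, 12, 11, 10, 9, 8, 4, 3 → 8
14 → 12, 11, 10, 9, 8, 4, 3 → 7
12 → 11, 10, 9, 8, 4, 3 → 6
11 → 10, 9, 8, 4, 3 → 5
10 → 9, 8, 4, 3 → 4
9 → 8, 4, 3 → 3
8 → 4, 3 → 2
4 → 3 → 1
3 → none → 0
Sum: 11 + 10 + 9 + 8 + 7 + 6 + 5 + 4 + 3 + 2 + 1 + 0 = 66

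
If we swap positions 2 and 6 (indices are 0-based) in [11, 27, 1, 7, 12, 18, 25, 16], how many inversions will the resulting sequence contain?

17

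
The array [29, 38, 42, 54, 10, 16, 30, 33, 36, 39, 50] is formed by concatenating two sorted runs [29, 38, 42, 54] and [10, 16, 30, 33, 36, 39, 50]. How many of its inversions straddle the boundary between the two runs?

Count, for every r in R, how many entries of L exceed r:
r = 10: 29, 38, 42, 54 → 4
r = 16: 29, 38, 42, 54 → 4
r = 30: 38, 42, 54 → 3
r = 33: 38, 42, 54 → 3
r = 36: 38, 42, 54 → 3
r = 39: 42, 54 → 2
r = 50: 54 → 1
Cross-inversions: 4 + 4 + 3 + 3 + 3 + 2 + 1 = 20

Cross-inversions: 20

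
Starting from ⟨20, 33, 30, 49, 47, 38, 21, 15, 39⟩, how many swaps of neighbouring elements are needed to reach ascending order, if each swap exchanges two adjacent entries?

18

Minimum adjacent swaps = number of inversions (each swap of adjacent out-of-order elements removes one inversion and no swap can remove more).
Count inversions — for each element, later elements that are smaller:
20: 15 → 1
33: 30, 21, 15 → 3
30: 21, 15 → 2
49: 47, 38, 21, 15, 39 → 5
47: 38, 21, 15, 39 → 4
38: 21, 15 → 2
21: 15 → 1
15: none → 0
39: none → 0
Total inversions: 1 + 3 + 2 + 5 + 4 + 2 + 1 + 0 + 0 = 18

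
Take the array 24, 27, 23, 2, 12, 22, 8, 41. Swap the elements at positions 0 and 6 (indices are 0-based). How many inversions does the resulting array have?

9 inversions

Positions 0 and 6 hold 24 and 8; after swapping, the array is [8, 27, 23, 2, 12, 22, 24, 41].
Sweep left to right; for each value list the smaller values that follow it:
8: 1
27: 5
23: 3
2: 0
12: 0
22: 0
24: 0
41: 0
Sum: 1 + 5 + 3 + 0 + 0 + 0 + 0 + 0 = 9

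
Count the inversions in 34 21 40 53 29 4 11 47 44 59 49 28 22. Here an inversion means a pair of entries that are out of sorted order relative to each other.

There are 36 out-of-order pairs.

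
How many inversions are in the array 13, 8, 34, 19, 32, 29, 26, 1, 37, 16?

Count, for each position, how many later elements it exceeds:
13 → 8, 1 → 2
8 → 1 → 1
34 → 19, 32, 29, 26, 1, 16 → 6
19 → 1, 16 → 2
32 → 29, 26, 1, 16 → 4
29 → 26, 1, 16 → 3
26 → 1, 16 → 2
1 → none → 0
37 → 16 → 1
16 → none → 0
Sum: 2 + 1 + 6 + 2 + 4 + 3 + 2 + 0 + 1 + 0 = 21

There are 21 out-of-order pairs.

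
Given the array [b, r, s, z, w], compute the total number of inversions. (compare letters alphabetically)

There is 1 inversion.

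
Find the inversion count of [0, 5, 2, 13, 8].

Out-of-order index pairs (0-indexed):
(1,2): 5 > 2
(3,4): 13 > 8
That's 2 pairs.

There are 2 out-of-order pairs.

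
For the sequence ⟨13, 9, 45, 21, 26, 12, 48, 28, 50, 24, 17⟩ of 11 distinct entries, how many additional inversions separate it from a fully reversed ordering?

Maximum inversions for 11 distinct elements is C(11, 2) = 11·10/2 = 55.
Current inversions — for each element, count later smaller elements:
13: 2
9: 0
45: 6
21: 2
26: 3
12: 0
48: 3
28: 2
50: 2
24: 1
17: 0
Current total: 2 + 0 + 6 + 2 + 3 + 0 + 3 + 2 + 2 + 1 + 0 = 21
Shortfall: 55 − 21 = 34

34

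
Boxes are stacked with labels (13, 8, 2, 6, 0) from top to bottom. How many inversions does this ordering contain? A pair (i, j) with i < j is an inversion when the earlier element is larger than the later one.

Inversion pairs (indices are 0-based):
(0,1): 13 > 8
(0,2): 13 > 2
(0,3): 13 > 6
(0,4): 13 > 0
(1,2): 8 > 2
(1,3): 8 > 6
(1,4): 8 > 0
(2,4): 2 > 0
(3,4): 6 > 0
That's 9 pairs.

9 out-of-order pairs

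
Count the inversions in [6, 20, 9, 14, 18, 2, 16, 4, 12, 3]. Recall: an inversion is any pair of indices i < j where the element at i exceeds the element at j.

28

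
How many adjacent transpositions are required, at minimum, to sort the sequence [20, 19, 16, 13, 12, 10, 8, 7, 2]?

36

The minimum number of adjacent swaps to sort an array equals its inversion count, since every such swap removes exactly one inversion.
Count inversions — for each element, later elements that are smaller:
20: 19, 16, 13, 12, 10, 8, 7, 2 → 8
19: 16, 13, 12, 10, 8, 7, 2 → 7
16: 13, 12, 10, 8, 7, 2 → 6
13: 12, 10, 8, 7, 2 → 5
12: 10, 8, 7, 2 → 4
10: 8, 7, 2 → 3
8: 7, 2 → 2
7: 2 → 1
2: none → 0
Total inversions: 8 + 7 + 6 + 5 + 4 + 3 + 2 + 1 + 0 = 36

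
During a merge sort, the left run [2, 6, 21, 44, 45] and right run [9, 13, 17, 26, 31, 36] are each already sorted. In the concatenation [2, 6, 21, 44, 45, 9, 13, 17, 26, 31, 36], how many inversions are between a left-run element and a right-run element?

Count, for every r in R, how many entries of L exceed r:
r = 9: 21, 44, 45 → 3
r = 13: 21, 44, 45 → 3
r = 17: 21, 44, 45 → 3
r = 26: 44, 45 → 2
r = 31: 44, 45 → 2
r = 36: 44, 45 → 2
Cross-inversions: 3 + 3 + 3 + 2 + 2 + 2 = 15

15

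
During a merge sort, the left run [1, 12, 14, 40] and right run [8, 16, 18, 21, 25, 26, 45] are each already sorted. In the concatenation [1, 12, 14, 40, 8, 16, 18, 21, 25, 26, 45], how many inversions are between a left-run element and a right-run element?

Take each right-half value and tally the left-half values above it:
r = 8: 12, 14, 40 → 3
r = 16: 40 → 1
r = 18: 40 → 1
r = 21: 40 → 1
r = 25: 40 → 1
r = 26: 40 → 1
r = 45: none → 0
Cross-inversions: 3 + 1 + 1 + 1 + 1 + 1 + 0 = 8

Cross-inversions: 8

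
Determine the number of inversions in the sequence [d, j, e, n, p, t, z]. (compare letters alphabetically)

1 inversion

Inversion pairs (indices are 0-based):
(1,2): j > e
That's 1 pair.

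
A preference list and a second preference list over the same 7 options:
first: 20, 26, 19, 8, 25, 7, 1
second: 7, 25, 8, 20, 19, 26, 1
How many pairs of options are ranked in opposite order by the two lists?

13

Assign each item its position (1..7) in the first ordering, then rewrite the second ordering as that position sequence:
positions: 20→1, 26→2, 19→3, 8→4, 25→5, 7→6, 1→7
second ordering as positions: [6, 5, 4, 1, 3, 2, 7]
Discordant pairs = inversions in this position sequence.
6: 5, 4, 1, 3, 2 → 5
5: 4, 1, 3, 2 → 4
4: 1, 3, 2 → 3
1: 0
3: 2 → 1
2: 0
7: 0
Total: 5 + 4 + 3 + 0 + 1 + 0 + 0 = 13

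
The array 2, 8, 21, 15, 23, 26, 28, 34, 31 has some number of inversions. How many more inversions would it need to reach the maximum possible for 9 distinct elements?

Maximum inversions for 9 distinct elements is C(9, 2) = 9·8/2 = 36.
Current inversions — for each element, count later smaller elements:
2: 0
8: 0
21: 1
15: 0
23: 0
26: 0
28: 0
34: 1
31: 0
Current total: 0 + 0 + 1 + 0 + 0 + 0 + 0 + 1 + 0 = 2
Shortfall: 36 − 2 = 34

34 inversions short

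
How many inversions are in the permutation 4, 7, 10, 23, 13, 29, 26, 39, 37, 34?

5

Element-by-element contributions:
4 → none → 0
7 → none → 0
10 → none → 0
23 → 13 → 1
13 → none → 0
29 → 26 → 1
26 → none → 0
39 → 37, 34 → 2
37 → 34 → 1
34 → none → 0
Sum: 0 + 0 + 0 + 1 + 0 + 1 + 0 + 2 + 1 + 0 = 5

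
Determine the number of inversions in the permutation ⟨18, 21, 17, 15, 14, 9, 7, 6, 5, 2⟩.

Count, for each position, how many later elements it exceeds:
18 → 17, 15, 14, 9, 7, 6, 5, 2 → 8
21 → 17, 15, 14, 9, 7, 6, 5, 2 → 8
17 → 15, 14, 9, 7, 6, 5, 2 → 7
15 → 14, 9, 7, 6, 5, 2 → 6
14 → 9, 7, 6, 5, 2 → 5
9 → 7, 6, 5, 2 → 4
7 → 6, 5, 2 → 3
6 → 5, 2 → 2
5 → 2 → 1
2 → none → 0
Sum: 8 + 8 + 7 + 6 + 5 + 4 + 3 + 2 + 1 + 0 = 44

Inversions: 44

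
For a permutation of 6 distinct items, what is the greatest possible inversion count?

A reversed (strictly descending) arrangement makes every pair an inversion, giving C(6, 2) inversions.
C(6, 2) = 6·5/2 = 15

15 inversions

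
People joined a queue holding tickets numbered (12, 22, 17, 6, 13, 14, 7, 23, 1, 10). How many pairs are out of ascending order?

27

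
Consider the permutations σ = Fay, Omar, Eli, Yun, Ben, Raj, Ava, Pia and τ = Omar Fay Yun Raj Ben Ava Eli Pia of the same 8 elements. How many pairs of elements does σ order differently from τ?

6 discordant pairs

Assign each item its position (1..8) in the first ordering, then rewrite the second ordering as that position sequence:
positions: Fay→1, Omar→2, Eli→3, Yun→4, Ben→5, Raj→6, Ava→7, Pia→8
second ordering as positions: [2, 1, 4, 6, 5, 7, 3, 8]
Discordant pairs = inversions in this position sequence.
2: 1 → 1
1: 0
4: 3 → 1
6: 5, 3 → 2
5: 3 → 1
7: 3 → 1
3: 0
8: 0
Total: 1 + 0 + 1 + 2 + 1 + 1 + 0 + 0 = 6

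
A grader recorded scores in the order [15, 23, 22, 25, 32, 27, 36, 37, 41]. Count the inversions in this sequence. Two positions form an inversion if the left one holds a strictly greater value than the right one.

There are 2 out-of-order pairs.

Sweep left to right; for each value list the smaller values that follow it:
15 → none → 0
23 → 22 → 1
22 → none → 0
25 → none → 0
32 → 27 → 1
27 → none → 0
36 → none → 0
37 → none → 0
41 → none → 0
Sum: 0 + 1 + 0 + 0 + 1 + 0 + 0 + 0 + 0 = 2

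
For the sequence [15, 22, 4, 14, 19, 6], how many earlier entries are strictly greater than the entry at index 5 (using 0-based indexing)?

4 such elements

The element at index 5 is 6.
Elements before it: 15, 22, 4, 14, 19
Those larger than 6: 15, 22, 14, 19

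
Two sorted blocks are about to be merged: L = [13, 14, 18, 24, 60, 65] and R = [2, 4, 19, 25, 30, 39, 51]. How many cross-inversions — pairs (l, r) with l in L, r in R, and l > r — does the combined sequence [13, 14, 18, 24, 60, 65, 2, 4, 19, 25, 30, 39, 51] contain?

Count, for every r in R, how many entries of L exceed r:
r = 2: 13, 14, 18, 24, 60, 65 → 6
r = 4: 13, 14, 18, 24, 60, 65 → 6
r = 19: 24, 60, 65 → 3
r = 25: 60, 65 → 2
r = 30: 60, 65 → 2
r = 39: 60, 65 → 2
r = 51: 60, 65 → 2
Cross-inversions: 6 + 6 + 3 + 2 + 2 + 2 + 2 = 23

23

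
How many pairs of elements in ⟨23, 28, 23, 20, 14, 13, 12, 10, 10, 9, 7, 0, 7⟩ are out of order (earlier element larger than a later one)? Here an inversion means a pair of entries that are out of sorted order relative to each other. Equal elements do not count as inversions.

Element-by-element contributions:
23: 10
28: 11
23: 10
20: 9
14: 8
13: 7
12: 6
10: 4
10: 4
9: 3
7: 1
0: 0
7: 0
Sum: 10 + 11 + 10 + 9 + 8 + 7 + 6 + 4 + 4 + 3 + 1 + 0 + 0 = 73

73 inversions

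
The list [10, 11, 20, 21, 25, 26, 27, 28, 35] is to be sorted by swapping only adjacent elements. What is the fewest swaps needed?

The minimum number of adjacent swaps to sort an array equals its inversion count, since every such swap removes exactly one inversion.
Count inversions — for each element, later elements that are smaller:
10: none → 0
11: none → 0
20: none → 0
21: none → 0
25: none → 0
26: none → 0
27: none → 0
28: none → 0
35: none → 0
Total inversions: 0 + 0 + 0 + 0 + 0 + 0 + 0 + 0 + 0 = 0

Swaps: 0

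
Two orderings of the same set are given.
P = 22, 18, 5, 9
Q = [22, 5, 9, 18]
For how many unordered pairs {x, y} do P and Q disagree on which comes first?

2 disagreeing pairs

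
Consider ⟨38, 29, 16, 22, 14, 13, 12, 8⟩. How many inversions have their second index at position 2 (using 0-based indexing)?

The element at index 2 is 16.
Elements before it: 38, 29
Those larger than 16: 38, 29

2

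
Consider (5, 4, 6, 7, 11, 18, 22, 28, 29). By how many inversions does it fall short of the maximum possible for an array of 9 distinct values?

35

Maximum inversions for 9 distinct elements is C(9, 2) = 9·8/2 = 36.
Current inversions — for each element, count later smaller elements:
5: 1
4: 0
6: 0
7: 0
11: 0
18: 0
22: 0
28: 0
29: 0
Current total: 1 + 0 + 0 + 0 + 0 + 0 + 0 + 0 + 0 = 1
Shortfall: 36 − 1 = 35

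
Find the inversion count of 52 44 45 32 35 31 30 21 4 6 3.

There are 52 inversions.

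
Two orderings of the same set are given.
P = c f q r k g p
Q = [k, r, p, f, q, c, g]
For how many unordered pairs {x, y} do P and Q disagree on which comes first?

13 disagreeing pairs

Assign each item its position (1..7) in the first ordering, then rewrite the second ordering as that position sequence:
positions: c→1, f→2, q→3, r→4, k→5, g→6, p→7
second ordering as positions: [5, 4, 7, 2, 3, 1, 6]
Discordant pairs = inversions in this position sequence.
5: 4, 2, 3, 1 → 4
4: 2, 3, 1 → 3
7: 2, 3, 1, 6 → 4
2: 1 → 1
3: 1 → 1
1: 0
6: 0
Total: 4 + 3 + 4 + 1 + 1 + 0 + 0 = 13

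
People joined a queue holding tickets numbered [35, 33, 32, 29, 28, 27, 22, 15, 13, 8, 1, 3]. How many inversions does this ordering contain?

Count, for each position, how many later elements it exceeds:
35: 11
33: 10
32: 9
29: 8
28: 7
27: 6
22: 5
15: 4
13: 3
8: 2
1: 0
3: 0
Sum: 11 + 10 + 9 + 8 + 7 + 6 + 5 + 4 + 3 + 2 + 0 + 0 = 65

65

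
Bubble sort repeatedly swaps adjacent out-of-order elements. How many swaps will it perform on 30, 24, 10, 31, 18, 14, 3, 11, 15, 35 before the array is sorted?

25 adjacent swaps

Each adjacent swap fixes exactly one inversion, so the minimum swap count equals the number of inversions.
Count inversions — for each element, later elements that are smaller:
30: 24, 10, 18, 14, 3, 11, 15 → 7
24: 10, 18, 14, 3, 11, 15 → 6
10: 3 → 1
31: 18, 14, 3, 11, 15 → 5
18: 14, 3, 11, 15 → 4
14: 3, 11 → 2
3: none → 0
11: none → 0
15: none → 0
35: none → 0
Total inversions: 7 + 6 + 1 + 5 + 4 + 2 + 0 + 0 + 0 + 0 = 25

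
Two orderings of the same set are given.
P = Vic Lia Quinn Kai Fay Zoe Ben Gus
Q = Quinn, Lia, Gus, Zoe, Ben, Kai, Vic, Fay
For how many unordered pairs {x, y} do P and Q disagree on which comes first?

There are 15 disagreeing pairs.

Assign each item its position (1..8) in the first ordering, then rewrite the second ordering as that position sequence:
positions: Vic→1, Lia→2, Quinn→3, Kai→4, Fay→5, Zoe→6, Ben→7, Gus→8
second ordering as positions: [3, 2, 8, 6, 7, 4, 1, 5]
Discordant pairs = inversions in this position sequence.
3: 2, 1 → 2
2: 1 → 1
8: 6, 7, 4, 1, 5 → 5
6: 4, 1, 5 → 3
7: 4, 1, 5 → 3
4: 1 → 1
1: 0
5: 0
Total: 2 + 1 + 5 + 3 + 3 + 1 + 0 + 0 = 15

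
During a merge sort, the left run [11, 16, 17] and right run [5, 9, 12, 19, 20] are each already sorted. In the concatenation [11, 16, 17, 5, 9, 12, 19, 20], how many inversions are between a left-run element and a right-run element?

For each element r of the right run, count left-run elements greater than r:
r = 5: 11, 16, 17 → 3
r = 9: 11, 16, 17 → 3
r = 12: 16, 17 → 2
r = 19: none → 0
r = 20: none → 0
Cross-inversions: 3 + 3 + 2 + 0 + 0 = 8

8 cross-inversions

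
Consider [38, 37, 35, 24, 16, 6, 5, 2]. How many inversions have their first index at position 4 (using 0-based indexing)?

3

The element at index 4 is 16.
Elements after it: 6, 5, 2
Those smaller than 16: 6, 5, 2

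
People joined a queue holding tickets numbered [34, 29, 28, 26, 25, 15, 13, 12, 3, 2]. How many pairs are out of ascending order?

Inversions: 45

Element-by-element contributions:
34 → 29, 28, 26, 25, 15, 13, 12, 3, 2 → 9
29 → 28, 26, 25, 15, 13, 12, 3, 2 → 8
28 → 26, 25, 15, 13, 12, 3, 2 → 7
26 → 25, 15, 13, 12, 3, 2 → 6
25 → 15, 13, 12, 3, 2 → 5
15 → 13, 12, 3, 2 → 4
13 → 12, 3, 2 → 3
12 → 3, 2 → 2
3 → 2 → 1
2 → none → 0
Sum: 9 + 8 + 7 + 6 + 5 + 4 + 3 + 2 + 1 + 0 = 45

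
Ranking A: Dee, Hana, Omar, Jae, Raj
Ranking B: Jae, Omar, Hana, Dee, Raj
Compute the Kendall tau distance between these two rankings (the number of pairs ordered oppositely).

6 discordant pairs

Assign each item its position (1..5) in the first ordering, then rewrite the second ordering as that position sequence:
positions: Dee→1, Hana→2, Omar→3, Jae→4, Raj→5
second ordering as positions: [4, 3, 2, 1, 5]
Discordant pairs = inversions in this position sequence.
4: 3, 2, 1 → 3
3: 2, 1 → 2
2: 1 → 1
1: 0
5: 0
Total: 3 + 2 + 1 + 0 + 0 = 6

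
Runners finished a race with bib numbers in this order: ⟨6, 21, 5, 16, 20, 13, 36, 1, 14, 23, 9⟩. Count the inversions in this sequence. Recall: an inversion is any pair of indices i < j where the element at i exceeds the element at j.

Sweep left to right; for each value list the smaller values that follow it:
6: 2
21: 7
5: 1
16: 4
20: 4
13: 2
36: 4
1: 0
14: 1
23: 1
9: 0
Sum: 2 + 7 + 1 + 4 + 4 + 2 + 4 + 0 + 1 + 1 + 0 = 26

26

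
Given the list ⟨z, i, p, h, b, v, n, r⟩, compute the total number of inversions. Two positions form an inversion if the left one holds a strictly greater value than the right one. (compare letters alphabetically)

15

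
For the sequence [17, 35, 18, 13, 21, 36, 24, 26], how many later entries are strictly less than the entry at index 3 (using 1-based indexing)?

The element at index 3 is 18.
Elements after it: 13, 21, 36, 24, 26
Those smaller than 18: 13

1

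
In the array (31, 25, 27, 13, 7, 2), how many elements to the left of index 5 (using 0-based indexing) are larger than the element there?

5 such elements

The element at index 5 is 2.
Elements before it: 31, 25, 27, 13, 7
Those larger than 2: 31, 25, 27, 13, 7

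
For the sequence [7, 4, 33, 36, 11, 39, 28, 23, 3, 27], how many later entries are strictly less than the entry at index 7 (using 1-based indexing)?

3

The element at index 7 is 28.
Elements after it: 23, 3, 27
Those smaller than 28: 23, 3, 27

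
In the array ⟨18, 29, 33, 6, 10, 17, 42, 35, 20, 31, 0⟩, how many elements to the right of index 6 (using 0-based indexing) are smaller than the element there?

4

The element at index 6 is 42.
Elements after it: 35, 20, 31, 0
Those smaller than 42: 35, 20, 31, 0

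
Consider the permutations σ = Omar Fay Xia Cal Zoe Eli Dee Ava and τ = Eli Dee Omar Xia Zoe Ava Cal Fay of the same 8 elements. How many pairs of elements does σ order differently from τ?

16

Assign each item its position (1..8) in the first ordering, then rewrite the second ordering as that position sequence:
positions: Omar→1, Fay→2, Xia→3, Cal→4, Zoe→5, Eli→6, Dee→7, Ava→8
second ordering as positions: [6, 7, 1, 3, 5, 8, 4, 2]
Discordant pairs = inversions in this position sequence.
6: 1, 3, 5, 4, 2 → 5
7: 1, 3, 5, 4, 2 → 5
1: 0
3: 2 → 1
5: 4, 2 → 2
8: 4, 2 → 2
4: 2 → 1
2: 0
Total: 5 + 5 + 0 + 1 + 2 + 2 + 1 + 0 = 16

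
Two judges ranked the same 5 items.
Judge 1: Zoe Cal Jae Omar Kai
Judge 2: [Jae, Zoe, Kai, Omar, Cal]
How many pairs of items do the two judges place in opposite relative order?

5 discordant pairs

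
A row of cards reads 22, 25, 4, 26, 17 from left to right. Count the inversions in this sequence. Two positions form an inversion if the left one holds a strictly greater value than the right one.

Listing every pair i<j with a[i]>a[j] (using 1-based positions):
(1,3): 22 > 4
(1,5): 22 > 17
(2,3): 25 > 4
(2,5): 25 > 17
(4,5): 26 > 17
That's 5 pairs.

Out-of-order pairs: 5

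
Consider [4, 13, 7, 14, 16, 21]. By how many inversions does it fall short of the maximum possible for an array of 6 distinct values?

Maximum inversions for 6 distinct elements is C(6, 2) = 6·5/2 = 15.
Current inversions — for each element, count later smaller elements:
4: 0
13: 1
7: 0
14: 0
16: 0
21: 0
Current total: 0 + 1 + 0 + 0 + 0 + 0 = 1
Shortfall: 15 − 1 = 14

14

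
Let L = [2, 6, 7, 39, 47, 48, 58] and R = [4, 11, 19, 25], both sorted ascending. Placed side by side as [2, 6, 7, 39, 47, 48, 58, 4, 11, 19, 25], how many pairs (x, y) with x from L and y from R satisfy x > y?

18 cross-inversions

For each element r of the right run, count left-run elements greater than r:
r = 4: 6, 7, 39, 47, 48, 58 → 6
r = 11: 39, 47, 48, 58 → 4
r = 19: 39, 47, 48, 58 → 4
r = 25: 39, 47, 48, 58 → 4
Cross-inversions: 6 + 4 + 4 + 4 = 18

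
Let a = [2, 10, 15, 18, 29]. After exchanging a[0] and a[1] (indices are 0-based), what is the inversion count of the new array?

1

Positions 0 and 1 hold 2 and 10; after swapping, the array is [10, 2, 15, 18, 29].
For each element, count later entries that are smaller:
10: 1
2: 0
15: 0
18: 0
29: 0
Sum: 1 + 0 + 0 + 0 + 0 = 1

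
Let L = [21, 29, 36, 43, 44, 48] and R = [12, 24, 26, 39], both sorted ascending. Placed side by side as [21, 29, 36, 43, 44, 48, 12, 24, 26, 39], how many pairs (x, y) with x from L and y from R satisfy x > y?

19

For each element r of the right run, count left-run elements greater than r:
r = 12: 21, 29, 36, 43, 44, 48 → 6
r = 24: 29, 36, 43, 44, 48 → 5
r = 26: 29, 36, 43, 44, 48 → 5
r = 39: 43, 44, 48 → 3
Cross-inversions: 6 + 5 + 5 + 3 = 19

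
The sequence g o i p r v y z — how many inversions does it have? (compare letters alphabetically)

Element-by-element contributions:
g → none → 0
o → i → 1
i → none → 0
p → none → 0
r → none → 0
v → none → 0
y → none → 0
z → none → 0
Sum: 0 + 1 + 0 + 0 + 0 + 0 + 0 + 0 = 1

1 inversion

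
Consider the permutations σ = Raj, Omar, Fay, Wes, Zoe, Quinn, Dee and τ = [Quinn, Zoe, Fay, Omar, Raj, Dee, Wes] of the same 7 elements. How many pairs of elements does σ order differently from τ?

Discordant pairs: 13

Assign each item its position (1..7) in the first ordering, then rewrite the second ordering as that position sequence:
positions: Raj→1, Omar→2, Fay→3, Wes→4, Zoe→5, Quinn→6, Dee→7
second ordering as positions: [6, 5, 3, 2, 1, 7, 4]
Discordant pairs = inversions in this position sequence.
6: 5, 3, 2, 1, 4 → 5
5: 3, 2, 1, 4 → 4
3: 2, 1 → 2
2: 1 → 1
1: 0
7: 4 → 1
4: 0
Total: 5 + 4 + 2 + 1 + 0 + 1 + 0 = 13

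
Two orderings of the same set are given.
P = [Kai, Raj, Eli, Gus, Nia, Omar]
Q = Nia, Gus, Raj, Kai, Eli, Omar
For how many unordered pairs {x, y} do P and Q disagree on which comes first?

8 disagreeing pairs

Assign each item its position (1..6) in the first ordering, then rewrite the second ordering as that position sequence:
positions: Kai→1, Raj→2, Eli→3, Gus→4, Nia→5, Omar→6
second ordering as positions: [5, 4, 2, 1, 3, 6]
Discordant pairs = inversions in this position sequence.
5: 4, 2, 1, 3 → 4
4: 2, 1, 3 → 3
2: 1 → 1
1: 0
3: 0
6: 0
Total: 4 + 3 + 1 + 0 + 0 + 0 = 8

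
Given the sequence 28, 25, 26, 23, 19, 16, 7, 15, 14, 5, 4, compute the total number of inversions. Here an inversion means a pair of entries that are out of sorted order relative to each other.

There are 52 inversions.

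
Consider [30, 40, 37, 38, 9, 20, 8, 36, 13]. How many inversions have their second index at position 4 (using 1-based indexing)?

1

The element at index 4 is 38.
Elements before it: 30, 40, 37
Those larger than 38: 40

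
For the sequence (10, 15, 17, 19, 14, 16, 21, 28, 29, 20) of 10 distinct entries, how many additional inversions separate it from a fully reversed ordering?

Maximum inversions for 10 distinct elements is C(10, 2) = 10·9/2 = 45.
Current inversions — for each element, count later smaller elements:
10: 0
15: 1
17: 2
19: 2
14: 0
16: 0
21: 1
28: 1
29: 1
20: 0
Current total: 0 + 1 + 2 + 2 + 0 + 0 + 1 + 1 + 1 + 0 = 8
Shortfall: 45 − 8 = 37

37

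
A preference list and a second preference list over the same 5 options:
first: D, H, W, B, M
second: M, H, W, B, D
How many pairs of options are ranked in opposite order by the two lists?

7 pairs

Assign each item its position (1..5) in the first ordering, then rewrite the second ordering as that position sequence:
positions: D→1, H→2, W→3, B→4, M→5
second ordering as positions: [5, 2, 3, 4, 1]
Discordant pairs = inversions in this position sequence.
5: 2, 3, 4, 1 → 4
2: 1 → 1
3: 1 → 1
4: 1 → 1
1: 0
Total: 4 + 1 + 1 + 1 + 0 = 7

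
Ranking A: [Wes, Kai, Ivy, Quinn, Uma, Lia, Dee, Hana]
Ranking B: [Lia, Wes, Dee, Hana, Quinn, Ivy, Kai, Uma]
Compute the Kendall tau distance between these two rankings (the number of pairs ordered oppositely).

16 discordant pairs

Assign each item its position (1..8) in the first ordering, then rewrite the second ordering as that position sequence:
positions: Wes→1, Kai→2, Ivy→3, Quinn→4, Uma→5, Lia→6, Dee→7, Hana→8
second ordering as positions: [6, 1, 7, 8, 4, 3, 2, 5]
Discordant pairs = inversions in this position sequence.
6: 1, 4, 3, 2, 5 → 5
1: 0
7: 4, 3, 2, 5 → 4
8: 4, 3, 2, 5 → 4
4: 3, 2 → 2
3: 2 → 1
2: 0
5: 0
Total: 5 + 0 + 4 + 4 + 2 + 1 + 0 + 0 = 16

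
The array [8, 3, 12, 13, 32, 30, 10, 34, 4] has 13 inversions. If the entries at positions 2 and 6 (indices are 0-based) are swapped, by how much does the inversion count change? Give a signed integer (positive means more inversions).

Positions 2 and 6 hold 12 and 10; after swapping, the array is [8, 3, 10, 13, 32, 30, 12, 34, 4].
For each element, count later entries that are smaller:
8: 2
3: 0
10: 1
13: 2
32: 3
30: 2
12: 1
34: 1
4: 0
Sum: 2 + 0 + 1 + 2 + 3 + 2 + 1 + 1 + 0 = 12
Change: 12 − 13 = -1

-1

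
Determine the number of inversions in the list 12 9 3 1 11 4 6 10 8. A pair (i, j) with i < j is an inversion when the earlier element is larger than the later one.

19

For each element, count later entries that are smaller:
12 → 9, 3, 1, 11, 4, 6, 10, 8 → 8
9 → 3, 1, 4, 6, 8 → 5
3 → 1 → 1
1 → none → 0
11 → 4, 6, 10, 8 → 4
4 → none → 0
6 → none → 0
10 → 8 → 1
8 → none → 0
Sum: 8 + 5 + 1 + 0 + 4 + 0 + 0 + 1 + 0 = 19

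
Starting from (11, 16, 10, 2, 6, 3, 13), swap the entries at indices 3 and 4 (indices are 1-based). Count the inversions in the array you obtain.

Positions 3 and 4 hold 10 and 2; after swapping, the array is [11, 16, 2, 10, 6, 3, 13].
Count, for each position, how many later elements it exceeds:
11: 4
16: 5
2: 0
10: 2
6: 1
3: 0
13: 0
Sum: 4 + 5 + 0 + 2 + 1 + 0 + 0 = 12

Inversions: 12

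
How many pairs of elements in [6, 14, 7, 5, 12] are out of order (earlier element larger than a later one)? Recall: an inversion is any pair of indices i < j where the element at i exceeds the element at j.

5 inversions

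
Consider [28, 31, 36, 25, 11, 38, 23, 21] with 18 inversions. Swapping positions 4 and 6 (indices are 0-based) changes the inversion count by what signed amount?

+1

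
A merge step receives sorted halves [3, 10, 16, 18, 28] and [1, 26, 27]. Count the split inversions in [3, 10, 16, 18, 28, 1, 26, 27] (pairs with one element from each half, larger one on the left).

7

Take each right-half value and tally the left-half values above it:
r = 1: 3, 10, 16, 18, 28 → 5
r = 26: 28 → 1
r = 27: 28 → 1
Cross-inversions: 5 + 1 + 1 = 7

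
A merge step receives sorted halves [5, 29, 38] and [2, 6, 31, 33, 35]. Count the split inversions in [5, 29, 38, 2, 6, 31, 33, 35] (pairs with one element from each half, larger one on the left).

For each element r of the right run, count left-run elements greater than r:
r = 2: 5, 29, 38 → 3
r = 6: 29, 38 → 2
r = 31: 38 → 1
r = 33: 38 → 1
r = 35: 38 → 1
Cross-inversions: 3 + 2 + 1 + 1 + 1 = 8

8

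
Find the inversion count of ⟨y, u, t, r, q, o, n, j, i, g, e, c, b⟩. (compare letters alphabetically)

78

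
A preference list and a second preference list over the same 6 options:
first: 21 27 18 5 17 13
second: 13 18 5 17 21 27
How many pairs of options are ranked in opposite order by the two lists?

11 pairs

Assign each item its position (1..6) in the first ordering, then rewrite the second ordering as that position sequence:
positions: 21→1, 27→2, 18→3, 5→4, 17→5, 13→6
second ordering as positions: [6, 3, 4, 5, 1, 2]
Discordant pairs = inversions in this position sequence.
6: 3, 4, 5, 1, 2 → 5
3: 1, 2 → 2
4: 1, 2 → 2
5: 1, 2 → 2
1: 0
2: 0
Total: 5 + 2 + 2 + 2 + 0 + 0 = 11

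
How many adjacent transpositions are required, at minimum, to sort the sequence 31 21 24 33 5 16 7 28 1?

25

Minimum adjacent swaps = number of inversions (each swap of adjacent out-of-order elements removes one inversion and no swap can remove more).
Count inversions — for each element, later elements that are smaller:
31: 21, 24, 5, 16, 7, 28, 1 → 7
21: 5, 16, 7, 1 → 4
24: 5, 16, 7, 1 → 4
33: 5, 16, 7, 28, 1 → 5
5: 1 → 1
16: 7, 1 → 2
7: 1 → 1
28: 1 → 1
1: none → 0
Total inversions: 7 + 4 + 4 + 5 + 1 + 2 + 1 + 1 + 0 = 25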